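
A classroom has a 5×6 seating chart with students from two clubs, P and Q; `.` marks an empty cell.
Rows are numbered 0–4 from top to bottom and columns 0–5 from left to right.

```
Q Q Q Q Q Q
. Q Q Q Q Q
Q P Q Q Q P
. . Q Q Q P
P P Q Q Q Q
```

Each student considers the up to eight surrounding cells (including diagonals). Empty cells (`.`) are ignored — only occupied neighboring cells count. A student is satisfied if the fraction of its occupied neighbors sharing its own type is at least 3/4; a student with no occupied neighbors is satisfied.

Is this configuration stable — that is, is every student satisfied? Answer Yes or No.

(0,0)Q 2/2 satisfied
(0,1)Q 4/4 satisfied
(0,2)Q 5/5 satisfied
(0,3)Q 5/5 satisfied
(0,4)Q 5/5 satisfied
(0,5)Q 3/3 satisfied
(1,1)Q 6/7 satisfied
(1,2)Q 7/8 satisfied
(1,3)Q 8/8 satisfied
(1,4)Q 7/8 satisfied
(1,5)Q 4/5 satisfied
(2,0)Q 1/2 not
(2,1)P 0/5 not
(2,2)Q 6/7 satisfied
(2,3)Q 8/8 satisfied
(2,4)Q 6/8 satisfied
(2,5)P 1/5 not
(3,2)Q 5/7 not
(3,3)Q 8/8 satisfied
(3,4)Q 6/8 satisfied
(3,5)P 1/5 not
(4,0)P 1/1 satisfied
(4,1)P 1/3 not
(4,2)Q 3/4 satisfied
(4,3)Q 5/5 satisfied
(4,4)Q 4/5 satisfied
(4,5)Q 2/3 not
For instance (2,0) has only 1/2 same-type neighbors, below 3/4.

No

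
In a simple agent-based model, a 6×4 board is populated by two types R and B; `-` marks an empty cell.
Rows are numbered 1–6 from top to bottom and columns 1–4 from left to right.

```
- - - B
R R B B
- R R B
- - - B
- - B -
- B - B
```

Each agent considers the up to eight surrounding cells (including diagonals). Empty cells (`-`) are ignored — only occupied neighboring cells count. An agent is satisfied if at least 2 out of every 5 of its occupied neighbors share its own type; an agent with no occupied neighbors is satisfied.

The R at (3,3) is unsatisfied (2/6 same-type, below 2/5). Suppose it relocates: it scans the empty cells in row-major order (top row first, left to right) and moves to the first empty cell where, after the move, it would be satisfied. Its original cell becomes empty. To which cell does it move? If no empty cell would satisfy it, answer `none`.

(1,1)

Vacating (3,3). Empty cells in order:
  (1,1): 2/2 same-type → satisfied — stop here.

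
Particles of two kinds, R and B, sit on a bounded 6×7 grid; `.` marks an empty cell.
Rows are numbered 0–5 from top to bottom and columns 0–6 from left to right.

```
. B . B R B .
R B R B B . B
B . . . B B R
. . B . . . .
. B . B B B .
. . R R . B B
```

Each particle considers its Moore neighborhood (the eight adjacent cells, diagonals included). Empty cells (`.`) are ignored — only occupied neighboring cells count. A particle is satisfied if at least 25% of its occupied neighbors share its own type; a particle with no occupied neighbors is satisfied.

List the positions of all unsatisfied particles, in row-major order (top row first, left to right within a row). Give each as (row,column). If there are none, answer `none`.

(0,4), (1,0), (1,2), (2,6)

Row 0: (0,1)B 1/3 ok · (0,3)B 2/4 ok · (0,4)R 0/4 unhappy · (0,5)B 2/3 ok
Row 1: (1,0)R 0/3 unhappy · (1,1)B 2/4 ok · (1,2)R 0/4 unhappy · (1,3)B 3/5 ok · (1,4)B 5/6 ok · (1,6)B 2/3 ok
Row 2: (2,0)B 1/2 ok · (2,4)B 3/3 ok · (2,5)B 3/4 ok · (2,6)R 0/2 unhappy
Row 3: (3,2)B 2/2 ok
Row 4: (4,1)B 1/2 ok · (4,3)B 2/4 ok · (4,4)B 3/4 ok · (4,5)B 3/3 ok
Row 5: (5,2)R 1/3 ok · (5,3)R 1/3 ok · (5,5)B 3/3 ok · (5,6)B 2/2 ok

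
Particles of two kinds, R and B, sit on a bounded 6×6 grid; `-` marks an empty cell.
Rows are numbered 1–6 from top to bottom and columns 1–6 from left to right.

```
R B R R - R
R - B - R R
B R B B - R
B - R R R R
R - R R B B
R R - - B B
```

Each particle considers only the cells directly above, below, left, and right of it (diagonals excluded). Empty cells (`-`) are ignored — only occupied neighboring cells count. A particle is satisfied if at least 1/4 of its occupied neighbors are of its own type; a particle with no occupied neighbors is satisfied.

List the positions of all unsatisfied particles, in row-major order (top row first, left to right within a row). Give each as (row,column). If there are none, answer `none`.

(1,2), (3,2)

(1,1)R 1/2 satisfied
(1,2)B 0/2 not
(1,3)R 1/3 satisfied
(1,4)R 1/1 satisfied
(1,6)R 1/1 satisfied
(2,1)R 1/2 satisfied
(2,3)B 1/2 satisfied
(2,5)R 1/1 satisfied
(2,6)R 3/3 satisfied
(3,1)B 1/3 satisfied
(3,2)R 0/2 not
(3,3)B 2/4 satisfied
(3,4)B 1/2 satisfied
(3,6)R 2/2 satisfied
(4,1)B 1/2 satisfied
(4,3)R 2/3 satisfied
(4,4)R 3/4 satisfied
(4,5)R 2/3 satisfied
(4,6)R 2/3 satisfied
(5,1)R 1/2 satisfied
(5,3)R 2/2 satisfied
(5,4)R 2/3 satisfied
(5,5)B 2/4 satisfied
(5,6)B 2/3 satisfied
(6,1)R 2/2 satisfied
(6,2)R 1/1 satisfied
(6,5)B 2/2 satisfied
(6,6)B 2/2 satisfied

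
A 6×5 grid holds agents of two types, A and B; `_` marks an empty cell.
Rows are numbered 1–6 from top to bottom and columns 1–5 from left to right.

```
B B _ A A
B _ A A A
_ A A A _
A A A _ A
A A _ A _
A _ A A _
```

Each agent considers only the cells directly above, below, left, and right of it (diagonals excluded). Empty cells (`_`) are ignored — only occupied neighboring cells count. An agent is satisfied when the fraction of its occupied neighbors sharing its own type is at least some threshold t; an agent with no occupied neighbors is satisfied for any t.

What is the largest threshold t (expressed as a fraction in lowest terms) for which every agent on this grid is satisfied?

1/1

Row 1: (1,1)B 2/2 · (1,2)B 1/1 · (1,4)A 2/2 · (1,5)A 2/2
Row 2: (2,1)B 1/1 · (2,3)A 2/2 · (2,4)A 4/4 · (2,5)A 2/2
Row 3: (3,2)A 2/2 · (3,3)A 4/4 · (3,4)A 2/2
Row 4: (4,1)A 2/2 · (4,2)A 4/4 · (4,3)A 2/2 · (4,5)A — no occupied neighbors
Row 5: (5,1)A 3/3 · (5,2)A 2/2 · (5,4)A 1/1
Row 6: (6,1)A 1/1 · (6,3)A 1/1 · (6,4)A 2/2
The smallest same-type fraction is 2/2 at (1,1), which reduces to 1/1. Any threshold above that leaves this agent unsatisfied.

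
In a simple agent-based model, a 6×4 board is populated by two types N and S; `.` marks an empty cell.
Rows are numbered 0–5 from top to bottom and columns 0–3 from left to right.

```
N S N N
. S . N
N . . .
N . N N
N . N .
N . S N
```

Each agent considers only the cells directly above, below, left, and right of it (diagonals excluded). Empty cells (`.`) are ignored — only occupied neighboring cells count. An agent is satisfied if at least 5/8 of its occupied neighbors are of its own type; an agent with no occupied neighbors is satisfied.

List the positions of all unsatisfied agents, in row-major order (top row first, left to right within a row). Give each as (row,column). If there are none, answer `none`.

(0,0), (0,1), (0,2), (4,2), (5,2), (5,3)

Row 0: (0,0)N 0/1 unhappy · (0,1)S 1/3 unhappy · (0,2)N 1/2 unhappy · (0,3)N 2/2 ok
Row 1: (1,1)S 1/1 ok · (1,3)N 1/1 ok
Row 2: (2,0)N 1/1 ok
Row 3: (3,0)N 2/2 ok · (3,2)N 2/2 ok · (3,3)N 1/1 ok
Row 4: (4,0)N 2/2 ok · (4,2)N 1/2 unhappy
Row 5: (5,0)N 1/1 ok · (5,2)S 0/2 unhappy · (5,3)N 0/1 unhappy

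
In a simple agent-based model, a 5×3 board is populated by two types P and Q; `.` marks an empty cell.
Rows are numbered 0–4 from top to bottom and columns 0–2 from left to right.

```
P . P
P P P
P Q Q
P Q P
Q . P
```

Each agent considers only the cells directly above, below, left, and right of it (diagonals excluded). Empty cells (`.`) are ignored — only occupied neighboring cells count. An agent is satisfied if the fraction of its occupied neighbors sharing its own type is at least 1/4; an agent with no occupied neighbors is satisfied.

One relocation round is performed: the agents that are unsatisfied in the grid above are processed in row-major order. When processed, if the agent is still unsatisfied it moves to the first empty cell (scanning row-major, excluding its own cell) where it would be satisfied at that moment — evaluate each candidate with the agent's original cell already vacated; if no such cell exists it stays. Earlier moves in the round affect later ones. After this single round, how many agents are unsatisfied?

Initially unsatisfied (in order): (4,0).
  (4,0) → (4,1).
Resulting grid:
P . P
P P P
P Q Q
P Q P
. Q P
All satisfied now.

0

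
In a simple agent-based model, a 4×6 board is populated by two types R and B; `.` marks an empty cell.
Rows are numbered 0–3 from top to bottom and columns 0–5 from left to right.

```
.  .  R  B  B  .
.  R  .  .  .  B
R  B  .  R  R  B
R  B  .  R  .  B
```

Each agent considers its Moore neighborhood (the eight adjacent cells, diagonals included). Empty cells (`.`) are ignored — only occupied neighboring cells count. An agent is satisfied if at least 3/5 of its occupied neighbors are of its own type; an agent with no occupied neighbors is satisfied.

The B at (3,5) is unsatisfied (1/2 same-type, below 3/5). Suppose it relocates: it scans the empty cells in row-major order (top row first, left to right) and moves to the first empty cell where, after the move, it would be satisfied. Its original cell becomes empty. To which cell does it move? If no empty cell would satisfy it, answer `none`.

Vacating (3,5). Empty cells in order:
  (0,0): 0/1 same-type → still unsatisfied.
  (0,1): 0/2 same-type → still unsatisfied.
  (0,5): 2/2 same-type → satisfied — stop here.

(0,5)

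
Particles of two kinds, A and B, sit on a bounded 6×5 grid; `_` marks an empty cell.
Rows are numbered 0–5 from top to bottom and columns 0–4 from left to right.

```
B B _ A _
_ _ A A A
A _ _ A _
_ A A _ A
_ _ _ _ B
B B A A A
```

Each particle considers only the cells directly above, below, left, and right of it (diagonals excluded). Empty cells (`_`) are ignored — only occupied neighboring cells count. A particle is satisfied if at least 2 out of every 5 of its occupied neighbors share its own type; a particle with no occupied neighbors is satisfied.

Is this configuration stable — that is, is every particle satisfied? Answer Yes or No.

(0,0)B 1/1 ok
(0,1)B 1/1 ok
(0,3)A 1/1 ok
(1,2)A 1/1 ok
(1,3)A 4/4 ok
(1,4)A 1/1 ok
(2,0)A 0/0 ok
(2,3)A 1/1 ok
(3,1)A 1/1 ok
(3,2)A 1/1 ok
(3,4)A 0/1 unhappy
(4,4)B 0/2 unhappy
(5,0)B 1/1 ok
(5,1)B 1/2 ok
(5,2)A 1/2 ok
(5,3)A 2/2 ok
(5,4)A 1/2 ok
For instance (3,4) has only 0/1 same-type neighbors, below 2/5.

No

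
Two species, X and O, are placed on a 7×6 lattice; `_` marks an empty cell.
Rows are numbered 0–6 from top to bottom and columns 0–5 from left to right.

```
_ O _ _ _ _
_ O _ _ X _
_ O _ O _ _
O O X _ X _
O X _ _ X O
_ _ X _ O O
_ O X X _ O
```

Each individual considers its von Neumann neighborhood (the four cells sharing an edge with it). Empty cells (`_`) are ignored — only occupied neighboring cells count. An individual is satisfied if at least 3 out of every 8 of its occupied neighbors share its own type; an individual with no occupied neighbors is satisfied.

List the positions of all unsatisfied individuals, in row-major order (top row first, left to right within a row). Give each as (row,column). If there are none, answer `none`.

Row 0: (0,1)O 1/1 satisfied
Row 1: (1,1)O 2/2 satisfied · (1,4)X 0/0 satisfied
Row 2: (2,1)O 2/2 satisfied · (2,3)O 0/0 satisfied
Row 3: (3,0)O 2/2 satisfied · (3,1)O 2/4 satisfied · (3,2)X 0/1 not · (3,4)X 1/1 satisfied
Row 4: (4,0)O 1/2 satisfied · (4,1)X 0/2 not · (4,4)X 1/3 not · (4,5)O 1/2 satisfied
Row 5: (5,2)X 1/1 satisfied · (5,4)O 1/2 satisfied · (5,5)O 3/3 satisfied
Row 6: (6,1)O 0/1 not · (6,2)X 2/3 satisfied · (6,3)X 1/1 satisfied · (6,5)O 1/1 satisfied

(3,2), (4,1), (4,4), (6,1)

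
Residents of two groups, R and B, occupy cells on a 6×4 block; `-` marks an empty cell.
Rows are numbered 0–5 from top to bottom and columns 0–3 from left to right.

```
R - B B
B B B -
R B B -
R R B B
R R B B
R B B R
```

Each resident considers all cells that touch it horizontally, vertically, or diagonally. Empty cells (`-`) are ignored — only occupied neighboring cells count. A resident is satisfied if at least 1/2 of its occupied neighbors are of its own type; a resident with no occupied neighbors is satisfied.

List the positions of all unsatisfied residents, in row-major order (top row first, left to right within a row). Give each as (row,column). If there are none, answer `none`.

(0,0), (2,0), (5,1), (5,3)

(0,0)R 0/2 unhappy
(0,2)B 3/3 ok
(0,3)B 2/2 ok
(1,0)B 2/4 ok
(1,1)B 5/7 ok
(1,2)B 5/5 ok
(2,0)R 2/5 unhappy
(2,1)B 5/8 ok
(2,2)B 5/6 ok
(3,0)R 4/5 ok
(3,1)R 4/8 ok
(3,2)B 5/7 ok
(3,3)B 4/4 ok
(4,0)R 4/5 ok
(4,1)R 4/8 ok
(4,2)B 5/8 ok
(4,3)B 4/5 ok
(5,0)R 2/3 ok
(5,1)B 2/5 unhappy
(5,2)B 3/5 ok
(5,3)R 0/3 unhappy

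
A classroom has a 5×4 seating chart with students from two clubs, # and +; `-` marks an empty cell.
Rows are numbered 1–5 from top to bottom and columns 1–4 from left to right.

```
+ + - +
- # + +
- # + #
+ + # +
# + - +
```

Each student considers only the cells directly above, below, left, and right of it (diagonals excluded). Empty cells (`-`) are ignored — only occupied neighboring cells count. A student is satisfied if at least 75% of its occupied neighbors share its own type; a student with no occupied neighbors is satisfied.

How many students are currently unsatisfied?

13

(1,1)+ 1/1 ✓
(1,2)+ 1/2 ✗
(1,4)+ 1/1 ✓
(2,2)# 1/3 ✗
(2,3)+ 2/3 ✗
(2,4)+ 2/3 ✗
(3,2)# 1/3 ✗
(3,3)+ 1/4 ✗
(3,4)# 0/3 ✗
(4,1)+ 1/2 ✗
(4,2)+ 2/4 ✗
(4,3)# 0/3 ✗
(4,4)+ 1/3 ✗
(5,1)# 0/2 ✗
(5,2)+ 1/2 ✗
(5,4)+ 1/1 ✓
Unsatisfied: (1,2), (2,2), (2,3), (2,4), (3,2), (3,3), (3,4), (4,1), (4,2), (4,3), (4,4), (5,1), (5,2) — 13 in total.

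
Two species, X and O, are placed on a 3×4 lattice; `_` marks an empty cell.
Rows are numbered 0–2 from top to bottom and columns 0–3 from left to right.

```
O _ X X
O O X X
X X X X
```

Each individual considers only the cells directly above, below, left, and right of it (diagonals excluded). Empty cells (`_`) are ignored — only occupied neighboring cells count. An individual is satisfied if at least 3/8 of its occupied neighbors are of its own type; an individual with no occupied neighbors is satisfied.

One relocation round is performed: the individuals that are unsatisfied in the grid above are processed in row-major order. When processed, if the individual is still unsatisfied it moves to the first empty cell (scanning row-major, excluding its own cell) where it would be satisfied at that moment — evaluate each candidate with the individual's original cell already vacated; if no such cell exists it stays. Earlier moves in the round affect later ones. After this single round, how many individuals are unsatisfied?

0

Initially unsatisfied (in order): (1,1).
  (1,1) → (0,1).
Resulting grid:
O O X X
O _ X X
X X X X
All satisfied now.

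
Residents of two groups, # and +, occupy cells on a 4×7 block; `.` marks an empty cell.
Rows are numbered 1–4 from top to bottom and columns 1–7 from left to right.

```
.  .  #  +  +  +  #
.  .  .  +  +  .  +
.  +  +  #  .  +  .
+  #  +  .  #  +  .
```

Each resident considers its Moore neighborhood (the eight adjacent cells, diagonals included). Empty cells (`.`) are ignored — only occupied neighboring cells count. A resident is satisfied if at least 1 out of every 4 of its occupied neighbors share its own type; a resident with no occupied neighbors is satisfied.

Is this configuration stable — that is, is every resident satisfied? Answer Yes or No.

Row 1: (1,3)# 0/2 ✗ · (1,4)+ 3/4 ✓ · (1,5)+ 4/4 ✓ · (1,6)+ 3/4 ✓ · (1,7)# 0/2 ✗
Row 2: (2,4)+ 4/6 ✓ · (2,5)+ 5/6 ✓ · (2,7)+ 2/3 ✓
Row 3: (3,2)+ 3/4 ✓ · (3,3)+ 3/5 ✓ · (3,4)# 1/5 ✗ · (3,6)+ 3/4 ✓
Row 4: (4,1)+ 1/2 ✓ · (4,2)# 0/4 ✗ · (4,3)+ 2/4 ✓ · (4,5)# 1/3 ✓ · (4,6)+ 1/2 ✓
For instance (1,3) has only 0/2 same-type neighbors, below 1/4.

No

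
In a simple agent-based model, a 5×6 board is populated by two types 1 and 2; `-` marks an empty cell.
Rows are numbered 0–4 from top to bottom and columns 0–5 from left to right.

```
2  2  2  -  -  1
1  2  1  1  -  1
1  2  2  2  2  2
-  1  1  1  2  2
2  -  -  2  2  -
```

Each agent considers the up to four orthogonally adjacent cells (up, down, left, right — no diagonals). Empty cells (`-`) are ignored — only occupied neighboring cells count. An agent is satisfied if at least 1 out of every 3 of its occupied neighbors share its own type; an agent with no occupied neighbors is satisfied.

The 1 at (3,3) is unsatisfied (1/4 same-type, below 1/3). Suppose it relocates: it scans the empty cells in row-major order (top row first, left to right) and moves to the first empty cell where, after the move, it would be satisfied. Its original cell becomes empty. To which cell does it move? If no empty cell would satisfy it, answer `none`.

(0,3)

Vacating (3,3). Empty cells in order:
  (0,3): 1/2 same-type → satisfied — stop here.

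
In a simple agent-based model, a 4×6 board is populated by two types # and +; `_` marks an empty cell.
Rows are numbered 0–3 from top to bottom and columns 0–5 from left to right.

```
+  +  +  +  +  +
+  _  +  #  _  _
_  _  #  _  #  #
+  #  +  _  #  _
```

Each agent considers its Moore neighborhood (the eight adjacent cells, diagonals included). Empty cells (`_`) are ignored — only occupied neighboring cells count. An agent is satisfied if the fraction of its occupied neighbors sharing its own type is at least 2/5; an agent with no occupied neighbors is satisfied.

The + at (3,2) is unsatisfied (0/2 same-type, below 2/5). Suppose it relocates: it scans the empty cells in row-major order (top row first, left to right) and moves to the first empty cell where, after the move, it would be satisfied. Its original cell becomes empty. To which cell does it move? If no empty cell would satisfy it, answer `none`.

Vacating (3,2). Empty cells in order:
  (1,1): 5/6 same-type → satisfied — stop here.

(1,1)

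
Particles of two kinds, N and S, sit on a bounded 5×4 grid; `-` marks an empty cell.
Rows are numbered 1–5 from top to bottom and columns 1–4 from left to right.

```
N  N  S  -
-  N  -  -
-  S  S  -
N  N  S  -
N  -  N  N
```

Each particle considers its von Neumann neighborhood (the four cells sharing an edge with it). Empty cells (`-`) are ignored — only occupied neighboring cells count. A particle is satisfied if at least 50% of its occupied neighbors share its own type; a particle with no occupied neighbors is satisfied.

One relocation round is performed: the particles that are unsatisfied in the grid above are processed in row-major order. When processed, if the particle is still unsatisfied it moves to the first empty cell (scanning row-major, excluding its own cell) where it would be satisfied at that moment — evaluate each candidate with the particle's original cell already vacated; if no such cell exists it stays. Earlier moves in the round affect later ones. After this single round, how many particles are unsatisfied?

0

Initially unsatisfied (in order): (1,3), (3,2), (4,2), (4,3).
  (1,3) → (1,4).
  (3,2) → (1,3).
  (4,2): now satisfied by earlier moves; stays.
  (4,3) → (2,3).
Resulting grid:
N N S S
- N S -
- - S -
N N - -
N - N N
All satisfied now.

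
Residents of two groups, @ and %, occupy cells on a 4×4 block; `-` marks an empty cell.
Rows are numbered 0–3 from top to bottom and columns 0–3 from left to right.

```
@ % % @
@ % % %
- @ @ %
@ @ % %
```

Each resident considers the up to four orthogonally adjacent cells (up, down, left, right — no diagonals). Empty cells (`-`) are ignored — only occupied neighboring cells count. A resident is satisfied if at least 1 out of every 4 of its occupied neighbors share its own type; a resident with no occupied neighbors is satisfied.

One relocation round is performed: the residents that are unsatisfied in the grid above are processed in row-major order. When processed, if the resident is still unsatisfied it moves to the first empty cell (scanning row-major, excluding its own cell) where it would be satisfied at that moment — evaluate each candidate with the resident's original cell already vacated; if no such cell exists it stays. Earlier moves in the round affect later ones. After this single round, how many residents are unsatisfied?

Initially unsatisfied (in order): (0,3).
  (0,3) → (2,0).
Resulting grid:
@ % % -
@ % % %
@ @ @ %
@ @ % %
All satisfied now.

0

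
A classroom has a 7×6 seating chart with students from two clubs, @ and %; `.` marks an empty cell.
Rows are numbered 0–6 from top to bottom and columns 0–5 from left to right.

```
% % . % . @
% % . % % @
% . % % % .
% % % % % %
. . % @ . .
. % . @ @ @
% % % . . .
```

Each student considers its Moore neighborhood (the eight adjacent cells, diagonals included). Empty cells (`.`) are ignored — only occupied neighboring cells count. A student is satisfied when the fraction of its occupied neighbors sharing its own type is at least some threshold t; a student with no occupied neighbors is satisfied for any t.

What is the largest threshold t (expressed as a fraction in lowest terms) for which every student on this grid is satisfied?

1/3

Row 0: (0,0)% 3/3 · (0,1)% 3/3 · (0,3)% 2/2 · (0,5)@ 1/2
Row 1: (1,0)% 4/4 · (1,1)% 5/5 · (1,3)% 5/5 · (1,4)% 4/6 · (1,5)@ 1/3
Row 2: (2,0)% 4/4 · (2,2)% 6/6 · (2,3)% 7/7 · (2,4)% 6/7
Row 3: (3,0)% 2/2 · (3,1)% 5/5 · (3,2)% 5/6 · (3,3)% 6/7 · (3,4)% 4/5 · (3,5)% 2/2
Row 4: (4,2)% 4/6 · (4,3)@ 2/6
Row 5: (5,1)% 4/4 · (5,3)@ 2/4 · (5,4)@ 3/3 · (5,5)@ 1/1
Row 6: (6,0)% 2/2 · (6,1)% 3/3 · (6,2)% 2/3
The smallest same-type fraction is 1/3 at (1,5), which reduces to 1/3. Any threshold above that leaves this student unsatisfied.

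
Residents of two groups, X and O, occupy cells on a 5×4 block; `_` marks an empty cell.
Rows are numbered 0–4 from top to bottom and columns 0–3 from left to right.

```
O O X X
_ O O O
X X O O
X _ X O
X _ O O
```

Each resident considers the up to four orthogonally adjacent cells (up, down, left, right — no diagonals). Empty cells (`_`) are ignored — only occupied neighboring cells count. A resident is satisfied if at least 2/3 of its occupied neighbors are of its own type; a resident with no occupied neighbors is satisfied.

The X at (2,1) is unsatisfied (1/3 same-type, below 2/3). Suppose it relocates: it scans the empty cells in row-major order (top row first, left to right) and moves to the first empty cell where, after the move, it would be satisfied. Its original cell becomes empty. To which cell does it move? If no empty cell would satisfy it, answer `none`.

Vacating (2,1). Empty cells in order:
  (1,0): 1/3 same-type → still unsatisfied.
  (3,1): 2/2 same-type → satisfied — stop here.

(3,1)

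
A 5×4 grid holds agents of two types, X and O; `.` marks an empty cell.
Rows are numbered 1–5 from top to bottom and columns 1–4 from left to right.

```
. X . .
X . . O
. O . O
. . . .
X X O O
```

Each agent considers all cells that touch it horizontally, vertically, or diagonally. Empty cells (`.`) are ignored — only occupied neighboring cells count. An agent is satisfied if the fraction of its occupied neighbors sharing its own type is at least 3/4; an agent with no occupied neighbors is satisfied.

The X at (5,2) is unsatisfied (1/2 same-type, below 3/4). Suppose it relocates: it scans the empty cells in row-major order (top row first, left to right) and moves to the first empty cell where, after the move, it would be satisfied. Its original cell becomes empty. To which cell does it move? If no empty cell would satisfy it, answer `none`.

(1,1)

Vacating (5,2). Empty cells in order:
  (1,1): 2/2 same-type → satisfied — stop here.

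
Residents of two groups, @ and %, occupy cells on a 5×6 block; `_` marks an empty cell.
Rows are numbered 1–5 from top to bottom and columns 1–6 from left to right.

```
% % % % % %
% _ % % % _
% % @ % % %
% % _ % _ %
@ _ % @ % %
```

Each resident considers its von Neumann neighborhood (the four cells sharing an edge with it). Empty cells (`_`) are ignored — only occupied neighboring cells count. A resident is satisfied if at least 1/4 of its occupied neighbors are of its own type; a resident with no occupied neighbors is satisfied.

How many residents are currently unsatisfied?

4

(1,1)% 2/2 satisfied
(1,2)% 2/2 satisfied
(1,3)% 3/3 satisfied
(1,4)% 3/3 satisfied
(1,5)% 3/3 satisfied
(1,6)% 1/1 satisfied
(2,1)% 2/2 satisfied
(2,3)% 2/3 satisfied
(2,4)% 4/4 satisfied
(2,5)% 3/3 satisfied
(3,1)% 3/3 satisfied
(3,2)% 2/3 satisfied
(3,3)@ 0/3 not
(3,4)% 3/4 satisfied
(3,5)% 3/3 satisfied
(3,6)% 2/2 satisfied
(4,1)% 2/3 satisfied
(4,2)% 2/2 satisfied
(4,4)% 1/2 satisfied
(4,6)% 2/2 satisfied
(5,1)@ 0/1 not
(5,3)% 0/1 not
(5,4)@ 0/3 not
(5,5)% 1/2 satisfied
(5,6)% 2/2 satisfied
Unsatisfied: (3,3), (5,1), (5,3), (5,4) — 4 in total.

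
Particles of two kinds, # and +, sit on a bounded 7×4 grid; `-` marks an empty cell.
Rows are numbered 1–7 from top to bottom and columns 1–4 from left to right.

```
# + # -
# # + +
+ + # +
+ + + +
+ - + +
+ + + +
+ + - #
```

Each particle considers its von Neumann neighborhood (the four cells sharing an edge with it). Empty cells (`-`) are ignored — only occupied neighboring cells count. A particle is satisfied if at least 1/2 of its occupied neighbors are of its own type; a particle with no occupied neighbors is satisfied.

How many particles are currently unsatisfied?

Row 1: (1,1)# 1/2 ok · (1,2)+ 0/3 unhappy · (1,3)# 0/2 unhappy
Row 2: (2,1)# 2/3 ok · (2,2)# 1/4 unhappy · (2,3)+ 1/4 unhappy · (2,4)+ 2/2 ok
Row 3: (3,1)+ 2/3 ok · (3,2)+ 2/4 ok · (3,3)# 0/4 unhappy · (3,4)+ 2/3 ok
Row 4: (4,1)+ 3/3 ok · (4,2)+ 3/3 ok · (4,3)+ 3/4 ok · (4,4)+ 3/3 ok
Row 5: (5,1)+ 2/2 ok · (5,3)+ 3/3 ok · (5,4)+ 3/3 ok
Row 6: (6,1)+ 3/3 ok · (6,2)+ 3/3 ok · (6,3)+ 3/3 ok · (6,4)+ 2/3 ok
Row 7: (7,1)+ 2/2 ok · (7,2)+ 2/2 ok · (7,4)# 0/1 unhappy
Unsatisfied: (1,2), (1,3), (2,2), (2,3), (3,3), (7,4) — 6 in total.

6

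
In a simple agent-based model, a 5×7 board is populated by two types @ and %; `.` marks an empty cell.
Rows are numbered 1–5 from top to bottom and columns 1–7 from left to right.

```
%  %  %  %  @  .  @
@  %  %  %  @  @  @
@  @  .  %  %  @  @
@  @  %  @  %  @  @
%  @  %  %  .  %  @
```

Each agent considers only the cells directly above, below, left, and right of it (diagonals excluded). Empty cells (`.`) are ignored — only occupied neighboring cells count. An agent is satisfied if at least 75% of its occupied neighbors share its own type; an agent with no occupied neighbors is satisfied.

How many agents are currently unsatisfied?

Row 1: (1,1)% 1/2 not · (1,2)% 3/3 satisfied · (1,3)% 3/3 satisfied · (1,4)% 2/3 not · (1,5)@ 1/2 not · (1,7)@ 1/1 satisfied
Row 2: (2,1)@ 1/3 not · (2,2)% 2/4 not · (2,3)% 3/3 satisfied · (2,4)% 3/4 satisfied · (2,5)@ 2/4 not · (2,6)@ 3/3 satisfied · (2,7)@ 3/3 satisfied
Row 3: (3,1)@ 3/3 satisfied · (3,2)@ 2/3 not · (3,4)% 2/3 not · (3,5)% 2/4 not · (3,6)@ 3/4 satisfied · (3,7)@ 3/3 satisfied
Row 4: (4,1)@ 2/3 not · (4,2)@ 3/4 satisfied · (4,3)% 1/3 not · (4,4)@ 0/4 not · (4,5)% 1/3 not · (4,6)@ 2/4 not · (4,7)@ 3/3 satisfied
Row 5: (5,1)% 0/2 not · (5,2)@ 1/3 not · (5,3)% 2/3 not · (5,4)% 1/2 not · (5,6)% 0/2 not · (5,7)@ 1/2 not
Unsatisfied: (1,1), (1,4), (1,5), (2,1), (2,2), (2,5), (3,2), (3,4), (3,5), (4,1), (4,3), (4,4), (4,5), (4,6), (5,1), (5,2), (5,3), (5,4), (5,6), (5,7) — 20 in total.

20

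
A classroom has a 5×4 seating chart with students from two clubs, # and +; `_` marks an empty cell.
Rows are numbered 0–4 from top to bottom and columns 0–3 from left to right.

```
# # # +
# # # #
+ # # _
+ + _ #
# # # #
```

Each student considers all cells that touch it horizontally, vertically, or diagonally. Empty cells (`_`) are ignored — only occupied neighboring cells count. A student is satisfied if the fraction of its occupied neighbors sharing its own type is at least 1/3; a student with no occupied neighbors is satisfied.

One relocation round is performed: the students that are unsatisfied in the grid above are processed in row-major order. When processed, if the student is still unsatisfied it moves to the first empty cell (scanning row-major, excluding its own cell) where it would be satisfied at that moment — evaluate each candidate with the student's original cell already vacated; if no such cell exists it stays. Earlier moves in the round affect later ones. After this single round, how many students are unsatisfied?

Initially unsatisfied (in order): (0,3), (3,1).
  (0,3): no empty cell satisfies it; stays.
  (3,1): no empty cell satisfies it; stays.
Resulting grid:
# # # +
# # # #
+ # # _
+ + _ #
# # # #
Unsatisfied now: (0,3), (3,1).

2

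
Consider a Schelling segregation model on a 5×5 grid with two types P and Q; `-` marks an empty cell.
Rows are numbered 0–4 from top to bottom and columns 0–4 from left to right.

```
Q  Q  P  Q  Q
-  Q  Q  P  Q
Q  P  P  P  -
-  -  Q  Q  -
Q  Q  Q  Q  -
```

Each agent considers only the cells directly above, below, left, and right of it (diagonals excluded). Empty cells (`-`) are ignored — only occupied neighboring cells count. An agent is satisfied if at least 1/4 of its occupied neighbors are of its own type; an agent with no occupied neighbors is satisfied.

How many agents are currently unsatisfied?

(0,0)Q 1/1 ok
(0,1)Q 2/3 ok
(0,2)P 0/3 unhappy
(0,3)Q 1/3 ok
(0,4)Q 2/2 ok
(1,1)Q 2/3 ok
(1,2)Q 1/4 ok
(1,3)P 1/4 ok
(1,4)Q 1/2 ok
(2,0)Q 0/1 unhappy
(2,1)P 1/3 ok
(2,2)P 2/4 ok
(2,3)P 2/3 ok
(3,2)Q 2/3 ok
(3,3)Q 2/3 ok
(4,0)Q 1/1 ok
(4,1)Q 2/2 ok
(4,2)Q 3/3 ok
(4,3)Q 2/2 ok
Unsatisfied: (0,2), (2,0) — 2 in total.

2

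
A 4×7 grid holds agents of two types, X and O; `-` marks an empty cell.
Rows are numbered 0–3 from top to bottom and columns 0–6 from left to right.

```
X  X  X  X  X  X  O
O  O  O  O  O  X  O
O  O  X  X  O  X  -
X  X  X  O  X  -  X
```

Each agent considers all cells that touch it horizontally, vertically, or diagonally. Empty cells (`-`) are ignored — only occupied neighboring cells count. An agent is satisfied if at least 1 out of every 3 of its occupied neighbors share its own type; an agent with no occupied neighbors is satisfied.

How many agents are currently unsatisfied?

3

(0,0)X 1/3 ok
(0,1)X 2/5 ok
(0,2)X 2/5 ok
(0,3)X 2/5 ok
(0,4)X 3/5 ok
(0,5)X 2/5 ok
(0,6)O 1/3 ok
(1,0)O 3/5 ok
(1,1)O 4/8 ok
(1,2)O 3/8 ok
(1,3)O 3/8 ok
(1,4)O 2/8 unhappy
(1,5)X 3/7 ok
(1,6)O 1/4 unhappy
(2,0)O 3/5 ok
(2,1)O 4/8 ok
(2,2)X 3/8 ok
(2,3)X 3/8 ok
(2,4)O 3/7 ok
(2,5)X 3/6 ok
(3,0)X 1/3 ok
(3,1)X 3/5 ok
(3,2)X 3/5 ok
(3,3)O 1/5 unhappy
(3,4)X 2/4 ok
(3,6)X 1/1 ok
Unsatisfied: (1,4), (1,6), (3,3) — 3 in total.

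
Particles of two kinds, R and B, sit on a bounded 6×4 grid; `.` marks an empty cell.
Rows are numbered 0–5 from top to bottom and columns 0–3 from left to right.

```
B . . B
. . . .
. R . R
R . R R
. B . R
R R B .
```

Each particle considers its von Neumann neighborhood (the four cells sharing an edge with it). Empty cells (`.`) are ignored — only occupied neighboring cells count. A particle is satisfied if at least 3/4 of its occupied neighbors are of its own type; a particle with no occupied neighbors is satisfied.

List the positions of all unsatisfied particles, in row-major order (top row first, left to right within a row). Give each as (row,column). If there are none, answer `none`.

(4,1), (5,1), (5,2)

(0,0)B 0/0 ✓
(0,3)B 0/0 ✓
(2,1)R 0/0 ✓
(2,3)R 1/1 ✓
(3,0)R 0/0 ✓
(3,2)R 1/1 ✓
(3,3)R 3/3 ✓
(4,1)B 0/1 ✗
(4,3)R 1/1 ✓
(5,0)R 1/1 ✓
(5,1)R 1/3 ✗
(5,2)B 0/1 ✗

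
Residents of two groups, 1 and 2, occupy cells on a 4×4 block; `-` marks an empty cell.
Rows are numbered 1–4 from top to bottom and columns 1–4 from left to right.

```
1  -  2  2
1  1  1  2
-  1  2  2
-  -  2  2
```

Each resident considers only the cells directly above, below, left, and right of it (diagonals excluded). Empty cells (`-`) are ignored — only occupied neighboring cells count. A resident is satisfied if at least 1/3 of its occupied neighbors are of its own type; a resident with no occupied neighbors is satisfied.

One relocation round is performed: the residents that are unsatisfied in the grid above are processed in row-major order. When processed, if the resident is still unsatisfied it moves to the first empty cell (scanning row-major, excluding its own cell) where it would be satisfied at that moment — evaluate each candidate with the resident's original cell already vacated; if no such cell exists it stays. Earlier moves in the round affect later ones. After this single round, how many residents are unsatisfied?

0

Initially unsatisfied (in order): (2,3).
  (2,3) → (1,2).
Resulting grid:
1 1 2 2
1 1 - 2
- 1 2 2
- - 2 2
All satisfied now.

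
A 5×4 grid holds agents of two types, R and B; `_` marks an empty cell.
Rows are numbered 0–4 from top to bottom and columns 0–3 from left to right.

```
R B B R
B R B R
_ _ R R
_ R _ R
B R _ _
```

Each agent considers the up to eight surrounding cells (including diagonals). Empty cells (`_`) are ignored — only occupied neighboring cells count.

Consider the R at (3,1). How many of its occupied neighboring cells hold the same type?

Occupied neighbors of (3,1): (2,2)=R, (4,0)=B, (4,1)=R.
Same type (R): 2 of 3.

2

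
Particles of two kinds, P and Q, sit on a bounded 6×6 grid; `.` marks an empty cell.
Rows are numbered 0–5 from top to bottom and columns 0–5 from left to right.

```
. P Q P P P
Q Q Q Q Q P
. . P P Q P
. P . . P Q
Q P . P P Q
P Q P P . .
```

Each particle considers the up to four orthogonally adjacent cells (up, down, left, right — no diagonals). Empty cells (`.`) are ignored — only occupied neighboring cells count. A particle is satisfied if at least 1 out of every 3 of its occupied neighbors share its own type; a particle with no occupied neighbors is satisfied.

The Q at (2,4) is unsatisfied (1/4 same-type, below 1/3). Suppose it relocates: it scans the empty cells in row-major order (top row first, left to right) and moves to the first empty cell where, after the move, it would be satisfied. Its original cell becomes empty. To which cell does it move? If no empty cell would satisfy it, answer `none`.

(0,0)

Vacating (2,4). Empty cells in order:
  (0,0): 1/2 same-type → satisfied — stop here.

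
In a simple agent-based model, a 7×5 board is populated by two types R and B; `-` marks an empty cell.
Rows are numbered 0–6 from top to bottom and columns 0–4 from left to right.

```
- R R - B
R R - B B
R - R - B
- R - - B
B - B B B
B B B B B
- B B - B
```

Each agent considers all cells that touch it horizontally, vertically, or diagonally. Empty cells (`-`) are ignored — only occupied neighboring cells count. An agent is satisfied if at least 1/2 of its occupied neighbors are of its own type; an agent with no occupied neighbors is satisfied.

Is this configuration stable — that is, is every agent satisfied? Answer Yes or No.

Yes

Row 0: (0,1)R 3/3 ✓ · (0,2)R 2/3 ✓ · (0,4)B 2/2 ✓
Row 1: (1,0)R 3/3 ✓ · (1,1)R 5/5 ✓ · (1,3)B 3/5 ✓ · (1,4)B 3/3 ✓
Row 2: (2,0)R 3/3 ✓ · (2,2)R 2/3 ✓ · (2,4)B 3/3 ✓
Row 3: (3,1)R 2/4 ✓ · (3,4)B 3/3 ✓
Row 4: (4,0)B 2/3 ✓ · (4,2)B 4/5 ✓ · (4,3)B 6/6 ✓ · (4,4)B 4/4 ✓
Row 5: (5,0)B 3/3 ✓ · (5,1)B 6/6 ✓ · (5,2)B 6/6 ✓ · (5,3)B 7/7 ✓ · (5,4)B 4/4 ✓
Row 6: (6,1)B 4/4 ✓ · (6,2)B 4/4 ✓ · (6,4)B 2/2 ✓
All meet the threshold, so the configuration is stable.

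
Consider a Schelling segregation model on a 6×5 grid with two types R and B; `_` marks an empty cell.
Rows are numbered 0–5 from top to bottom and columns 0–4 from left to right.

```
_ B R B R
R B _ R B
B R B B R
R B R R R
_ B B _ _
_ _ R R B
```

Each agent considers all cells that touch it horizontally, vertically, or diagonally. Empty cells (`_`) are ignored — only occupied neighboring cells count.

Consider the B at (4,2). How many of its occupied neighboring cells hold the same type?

2

Occupied neighbors of (4,2): (3,1)=B, (3,2)=R, (3,3)=R, (4,1)=B, (5,2)=R, (5,3)=R.
Same type (B): 2 of 6.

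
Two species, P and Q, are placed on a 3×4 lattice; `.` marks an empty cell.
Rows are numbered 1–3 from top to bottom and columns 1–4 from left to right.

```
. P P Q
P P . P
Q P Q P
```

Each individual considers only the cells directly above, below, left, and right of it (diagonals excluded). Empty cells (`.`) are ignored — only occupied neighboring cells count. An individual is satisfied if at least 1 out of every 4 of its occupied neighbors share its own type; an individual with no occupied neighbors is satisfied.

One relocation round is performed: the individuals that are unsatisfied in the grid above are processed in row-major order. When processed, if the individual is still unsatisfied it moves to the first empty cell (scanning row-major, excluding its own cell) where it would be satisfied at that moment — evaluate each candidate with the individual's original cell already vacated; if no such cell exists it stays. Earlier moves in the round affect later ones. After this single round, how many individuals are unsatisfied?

1

Initially unsatisfied (in order): (1,4), (3,1), (3,3).
  (1,4) → (2,3).
  (3,1): no empty cell satisfies it; stays.
  (3,3): now satisfied by earlier moves; stays.
Resulting grid:
. P P .
P P Q P
Q P Q P
Unsatisfied now: (3,1).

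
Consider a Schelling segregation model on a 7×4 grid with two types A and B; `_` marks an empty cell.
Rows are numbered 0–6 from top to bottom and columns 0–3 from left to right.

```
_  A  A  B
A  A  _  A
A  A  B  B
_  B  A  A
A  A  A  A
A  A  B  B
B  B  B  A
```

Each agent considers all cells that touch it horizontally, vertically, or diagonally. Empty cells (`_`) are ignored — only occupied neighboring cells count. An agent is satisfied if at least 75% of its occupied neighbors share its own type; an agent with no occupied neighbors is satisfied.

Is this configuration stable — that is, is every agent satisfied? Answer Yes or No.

Row 0: (0,1)A 3/3 ok · (0,2)A 3/4 ok · (0,3)B 0/2 unhappy
Row 1: (1,0)A 4/4 ok · (1,1)A 5/6 ok · (1,3)A 1/4 unhappy
Row 2: (2,0)A 3/4 ok · (2,1)A 4/6 unhappy · (2,2)B 2/7 unhappy · (2,3)B 1/4 unhappy
Row 3: (3,1)B 1/7 unhappy · (3,2)A 5/8 unhappy · (3,3)A 3/5 unhappy
Row 4: (4,0)A 3/4 ok · (4,1)A 5/7 unhappy · (4,2)A 5/8 unhappy · (4,3)A 3/5 unhappy
Row 5: (5,0)A 3/5 unhappy · (5,1)A 4/8 unhappy · (5,2)B 3/8 unhappy · (5,3)B 2/5 unhappy
Row 6: (6,0)B 1/3 unhappy · (6,1)B 3/5 unhappy · (6,2)B 3/5 unhappy · (6,3)A 0/3 unhappy
For instance (0,3) has only 0/2 same-type neighbors, below 3/4.

No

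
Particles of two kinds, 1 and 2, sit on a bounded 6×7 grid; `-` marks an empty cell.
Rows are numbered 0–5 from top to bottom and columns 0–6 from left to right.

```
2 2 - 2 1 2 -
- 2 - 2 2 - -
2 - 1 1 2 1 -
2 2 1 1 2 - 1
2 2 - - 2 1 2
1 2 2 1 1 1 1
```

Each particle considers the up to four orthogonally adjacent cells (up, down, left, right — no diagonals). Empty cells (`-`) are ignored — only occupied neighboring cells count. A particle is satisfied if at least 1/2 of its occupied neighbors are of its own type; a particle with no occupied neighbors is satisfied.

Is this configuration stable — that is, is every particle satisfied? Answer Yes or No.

No

(0,0)2 1/1 satisfied
(0,1)2 2/2 satisfied
(0,3)2 1/2 satisfied
(0,4)1 0/3 not
(0,5)2 0/1 not
(1,1)2 1/1 satisfied
(1,3)2 2/3 satisfied
(1,4)2 2/3 satisfied
(2,0)2 1/1 satisfied
(2,2)1 2/2 satisfied
(2,3)1 2/4 satisfied
(2,4)2 2/4 satisfied
(2,5)1 0/1 not
(3,0)2 3/3 satisfied
(3,1)2 2/3 satisfied
(3,2)1 2/3 satisfied
(3,3)1 2/3 satisfied
(3,4)2 2/3 satisfied
(3,6)1 0/1 not
(4,0)2 2/3 satisfied
(4,1)2 3/3 satisfied
(4,4)2 1/3 not
(4,5)1 1/3 not
(4,6)2 0/3 not
(5,0)1 0/2 not
(5,1)2 2/3 satisfied
(5,2)2 1/2 satisfied
(5,3)1 1/2 satisfied
(5,4)1 2/3 satisfied
(5,5)1 3/3 satisfied
(5,6)1 1/2 satisfied
For instance (0,4) has only 0/3 same-type neighbors, below 1/2.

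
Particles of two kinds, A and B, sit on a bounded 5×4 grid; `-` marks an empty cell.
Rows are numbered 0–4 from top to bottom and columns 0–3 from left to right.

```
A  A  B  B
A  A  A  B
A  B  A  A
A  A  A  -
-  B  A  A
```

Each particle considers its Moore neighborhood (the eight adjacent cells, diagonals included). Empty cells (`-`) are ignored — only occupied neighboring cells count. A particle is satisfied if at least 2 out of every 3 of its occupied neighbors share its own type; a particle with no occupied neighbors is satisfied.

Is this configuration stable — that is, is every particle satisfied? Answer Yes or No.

No

Row 0: (0,0)A 3/3 satisfied · (0,1)A 4/5 satisfied · (0,2)B 2/5 not · (0,3)B 2/3 satisfied
Row 1: (1,0)A 4/5 satisfied · (1,1)A 6/8 satisfied · (1,2)A 4/8 not · (1,3)B 2/5 not
Row 2: (2,0)A 4/5 satisfied · (2,1)B 0/8 not · (2,2)A 5/7 satisfied · (2,3)A 3/4 satisfied
Row 3: (3,0)A 2/4 not · (3,1)A 5/7 satisfied · (3,2)A 5/7 satisfied
Row 4: (4,1)B 0/4 not · (4,2)A 3/4 satisfied · (4,3)A 2/2 satisfied
For instance (0,2) has only 2/5 same-type neighbors, below 2/3.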